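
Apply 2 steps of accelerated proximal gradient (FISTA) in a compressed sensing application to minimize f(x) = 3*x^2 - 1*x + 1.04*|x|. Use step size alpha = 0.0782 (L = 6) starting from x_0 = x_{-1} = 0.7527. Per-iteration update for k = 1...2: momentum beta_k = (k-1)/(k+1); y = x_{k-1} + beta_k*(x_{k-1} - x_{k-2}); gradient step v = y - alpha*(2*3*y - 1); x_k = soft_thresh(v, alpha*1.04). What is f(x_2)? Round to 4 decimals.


FISTA on f(x) = 3*x^2 - 1*x + 1.04*|x|
L = 6, alpha = 0.0782
Iteration 1: beta = 0.0, y = 0.7527 + 0.0*(0.7527 - 0.7527) = 0.7527
  grad(y) = 3.5162, v = y - alpha*grad = 0.4777
  prox(v) = soft_thresh(0.4777, 0.0813) = 0.3964
Iteration 2: beta = 0.3333, y = 0.3964 + 0.3333*(0.3964 - 0.7527) = 0.2776
  grad(y) = 0.6658, v = y - alpha*grad = 0.2256
  prox(v) = soft_thresh(0.2256, 0.0813) = 0.1442
f(x_2) = 3*0.1442^2 - 1*0.1442 + 1.04*|0.1442| = 0.0682


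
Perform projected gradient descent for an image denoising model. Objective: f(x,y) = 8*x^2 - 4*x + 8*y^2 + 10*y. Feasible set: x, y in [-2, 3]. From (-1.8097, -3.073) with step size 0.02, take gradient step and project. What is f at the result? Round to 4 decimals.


Step 1: Compute gradient at (-1.8097, -3.073).
grad_x = 2*8*-1.8097 - 4 = -32.9552
grad_y = 2*8*-3.073 + 10 = -39.168
Step 2: Gradient step.
x_raw = -1.8097 - 0.02*-32.9552 = -1.1506
y_raw = -3.073 - 0.02*-39.168 = -2.2896
Step 3: Project onto [-2, 3].
x_proj = clip(-1.1506) = -1.1506
y_proj = clip(-2.2896) = -2.0
Step 4: Evaluate f.
f(-1.1506, -2.0) = 27.1934


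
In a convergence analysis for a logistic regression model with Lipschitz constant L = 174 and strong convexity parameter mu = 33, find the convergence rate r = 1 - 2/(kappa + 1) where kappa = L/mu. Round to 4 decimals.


Step 1: Compute the condition number.
kappa = L/mu = 174/33 = 5.2727
Step 2: Compute the convergence rate.
r = 1 - 2/(kappa + 1) = 1 - 2*mu/(L + mu) = (L - mu)/(L + mu) = 141/207 = 0.6812


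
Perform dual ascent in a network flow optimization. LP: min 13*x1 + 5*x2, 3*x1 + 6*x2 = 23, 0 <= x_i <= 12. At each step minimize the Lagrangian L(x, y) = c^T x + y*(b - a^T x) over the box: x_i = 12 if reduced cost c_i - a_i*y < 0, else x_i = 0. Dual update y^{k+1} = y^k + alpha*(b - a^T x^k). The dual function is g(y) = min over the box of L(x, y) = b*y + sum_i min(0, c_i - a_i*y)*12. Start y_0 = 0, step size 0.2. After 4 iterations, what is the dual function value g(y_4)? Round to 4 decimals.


Dual ascent for LP: min 13*x1 + 5*x2, 3*x1 + 6*x2 = 23, 0 <= x_i <= 12
Step 1: y^k = 0.0, reduced costs: (13.0, 5.0)
  x^k = (0.0, 0.0), subgradient = b - a^T x = 23.0
  y^{k+1} = 0.0 + 0.2*23.0 = 4.6
Step 2: y^k = 4.6, reduced costs: (-0.8, -22.6)
  x^k = (12.0, 12.0), subgradient = b - a^T x = -85.0
  y^{k+1} = 4.6 + 0.2*-85.0 = -12.4
Step 3: y^k = -12.4, reduced costs: (50.2, 79.4)
  x^k = (0.0, 0.0), subgradient = b - a^T x = 23.0
  y^{k+1} = -12.4 + 0.2*23.0 = -7.8
Step 4: y^k = -7.8, reduced costs: (36.4, 51.8)
  x^k = (0.0, 0.0), subgradient = b - a^T x = 23.0
  y^{k+1} = -7.8 + 0.2*23.0 = -3.2
Dual objective at y_4 = -3.2: reduced costs (22.6, 24.2), box minimizer x = (0.0, 0.0)
g(y_4) = b*y + (c1 - a1*y)*x1 + (c2 - a2*y)*x2 = 23*(-3.2) + 22.6*0.0 + 24.2*0.0 = -73.6 + 0.0 + 0.0 = -73.6


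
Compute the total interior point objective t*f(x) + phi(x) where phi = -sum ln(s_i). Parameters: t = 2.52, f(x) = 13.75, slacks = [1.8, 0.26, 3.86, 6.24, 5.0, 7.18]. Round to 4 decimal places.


Step 1: Compute log-barrier.
ln values: [0.5878, -1.3471, 1.3507, 1.831, 1.6094, 1.9713]
phi = -(0.5878 - 1.3471 + 1.3507 + 1.831 + 1.6094 + 1.9713) = -6.0031
Step 2: Compute augmented objective.
t*f(x) = 2.52*13.75 = 34.65
Total = 34.65 - 6.0031 = 28.6469


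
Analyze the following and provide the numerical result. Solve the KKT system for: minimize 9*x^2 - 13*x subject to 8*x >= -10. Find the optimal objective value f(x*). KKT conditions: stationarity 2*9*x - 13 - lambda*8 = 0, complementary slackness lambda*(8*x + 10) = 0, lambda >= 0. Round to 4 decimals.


Step 1: Try lambda = 0 (constraint inactive).
Stationarity: 2*9*x - 13 = 0
x* = 13/(2*9) = 13/18 = 0.7222 (rounded; the exact value 13/18 is used below)
Check constraint: 8*0.7222 = 5.7776 >= -10 -- satisfied.
Step 2: Compute optimal value.
f(x*) = 9*(13/18)^2 - 13*(13/18) = -4.6944


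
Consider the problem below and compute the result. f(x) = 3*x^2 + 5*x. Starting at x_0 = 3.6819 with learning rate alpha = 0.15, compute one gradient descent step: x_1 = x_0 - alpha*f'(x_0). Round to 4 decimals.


We compute the gradient at x_0 and apply the update.
f'(x) = 6*x + 5
f'(3.6819) = 6*3.6819 + 5 = 27.0914
x_1 = 3.6819 - 0.15*27.0914 = -0.3818


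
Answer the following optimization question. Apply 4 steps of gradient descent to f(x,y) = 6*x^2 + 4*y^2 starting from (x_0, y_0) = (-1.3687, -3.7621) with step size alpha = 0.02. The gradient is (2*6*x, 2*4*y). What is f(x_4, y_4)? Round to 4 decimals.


Gradient descent on f(x,y) = 6*x^2 + 4*y^2.
Starting point: (-1.3687, -3.7621), alpha = 0.02
Step 1: grad_x = 2*6*-1.3687 = -16.4244, grad_y = 2*4*-3.7621 = -30.0968
  x_1 = -1.3687 - 0.02*-16.4244 = -1.0402
  y_1 = -3.7621 - 0.02*-30.0968 = -3.1602
Step 2: grad_x = 2*6*-1.0402 = -12.4825, grad_y = 2*4*-3.1602 = -25.2813
  x_2 = -1.0402 - 0.02*-12.4825 = -0.7906
  y_2 = -3.1602 - 0.02*-25.2813 = -2.6545
Step 3: grad_x = 2*6*-0.7906 = -9.4867, grad_y = 2*4*-2.6545 = -21.2363
  x_3 = -0.7906 - 0.02*-9.4867 = -0.6008
  y_3 = -2.6545 - 0.02*-21.2363 = -2.2298
Step 4: grad_x = 2*6*-0.6008 = -7.2099, grad_y = 2*4*-2.2298 = -17.8385
  x_4 = -0.6008 - 0.02*-7.2099 = -0.4566
  y_4 = -2.2298 - 0.02*-17.8385 = -1.873
f(-0.4566, -1.873) = 6*(-0.4566)^2 + 4*(-1.873)^2 = 15.2842


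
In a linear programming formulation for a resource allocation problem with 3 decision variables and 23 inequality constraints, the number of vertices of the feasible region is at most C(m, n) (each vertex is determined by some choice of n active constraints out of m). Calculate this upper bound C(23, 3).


Each vertex corresponds to some choice of n active constraints out of m, so the number of vertices is at most C(m, n) = m! / (n!(m-n)!).
m = 23, n = 3
Numerator: 23 * 22 * 21
Denominator: 3! = 6
C(23, 3) = 1771


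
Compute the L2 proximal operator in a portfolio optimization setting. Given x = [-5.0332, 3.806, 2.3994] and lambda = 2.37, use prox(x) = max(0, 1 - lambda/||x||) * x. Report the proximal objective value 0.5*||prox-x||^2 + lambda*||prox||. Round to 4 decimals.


Step 1: Compute ||x||.
||x|| = 6.751
Step 2: Compute scaling factor.
scale = max(0, 1 - 2.37/6.751) = 0.6489
Step 3: prox(x) = [-3.2662, 2.4699, 1.5571]
||prox(x)|| = 4.381
Step 4: Proximal objective.
0.5*||prox-x||^2 = 2.8085
lambda*||prox|| = 10.383
Total = 13.1914


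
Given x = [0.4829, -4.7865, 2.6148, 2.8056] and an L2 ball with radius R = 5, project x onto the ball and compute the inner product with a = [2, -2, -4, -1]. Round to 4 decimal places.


Step 1: Compute ||x|| (intermediates to 6 decimals).
||x|| = sqrt(0.4829^2 + (-4.7865)^2 + 2.6148^2 + 2.8056^2) = 6.152426
Step 2: Project.
Since ||x|| > R, scale = R/||x|| = 5/6.152426 = 0.812688, proj(x) = scale * x
proj(x) = [0.392447, -3.889931, 2.125017, 2.280077]
Step 3: Dot product.
a^T * proj(x) = 2*0.392447 - 2*(-3.889931) - 4*2.125017 - 1*2.280077 = -2.2154


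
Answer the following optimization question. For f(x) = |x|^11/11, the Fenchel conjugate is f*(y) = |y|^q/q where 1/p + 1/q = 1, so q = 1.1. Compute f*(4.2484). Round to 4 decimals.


The conjugate exponent q satisfies 1/p + 1/q = 1.
p = 11, so q = 11/(11 - 1) = 1.1
|y|^q = 4.2484^1.1 = 4.9096
f*(4.2484) = 4.9096 / 1.1 = 4.4633


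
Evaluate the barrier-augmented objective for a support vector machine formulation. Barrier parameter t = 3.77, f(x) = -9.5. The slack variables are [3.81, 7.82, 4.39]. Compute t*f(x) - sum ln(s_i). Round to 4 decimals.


Step 1: Compute log-barrier.
ln values: [1.3376, 2.0567, 1.4793]
phi = -(1.3376 + 2.0567 + 1.4793) = -4.8736
Step 2: Compute augmented objective.
t*f(x) = 3.77*-9.5 = -35.815
Total = -35.815 - 4.8736 = -40.6886


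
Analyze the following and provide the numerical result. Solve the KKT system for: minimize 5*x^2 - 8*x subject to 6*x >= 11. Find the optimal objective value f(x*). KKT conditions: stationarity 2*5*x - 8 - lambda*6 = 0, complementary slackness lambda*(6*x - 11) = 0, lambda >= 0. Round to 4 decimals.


Step 1: Try lambda = 0 (constraint inactive).
x_unc = 8/(2*5) = 0.8
Check: 6*0.8 = 4.8 < 11 -- violated!
Step 2: Constraint must be active: 6*x = 11
x* = 11/6 = 1.8333 (rounded; the exact value 11/6 is used below)
lambda = (2*5*(11/6) - 8)/6 = 1.7222
Step 3: Compute optimal value.
f(x*) = 5*(11/6)^2 - 8*(11/6) = 2.1389


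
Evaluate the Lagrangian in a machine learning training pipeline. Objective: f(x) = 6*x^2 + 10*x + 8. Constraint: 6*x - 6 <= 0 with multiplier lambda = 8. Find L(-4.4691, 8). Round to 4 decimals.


Step 1: Evaluate f(x).
f(-4.4691) = 6*(-4.4691)^2 + 10*(-4.4691) + 8 = 83.1461
Step 2: Evaluate g(x).
g(-4.4691) = 6*-4.4691 - 6 = -32.8146
Step 3: Compute Lagrangian.
L = 83.1461 + 8*-32.8146 = -179.3707


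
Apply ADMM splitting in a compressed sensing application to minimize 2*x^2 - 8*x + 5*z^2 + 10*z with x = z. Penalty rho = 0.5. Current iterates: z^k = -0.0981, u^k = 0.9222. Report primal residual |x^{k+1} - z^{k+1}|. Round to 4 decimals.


ADMM iteration with rho = 0.5, z^k = -0.0981, u^k = 0.9222
Step 1: x-update.
Minimize 2*x^2 - 8*x + (0.5/2)*(x + 0.0981 + 0.9222)^2
FOC: (2*2 + 0.5)*x = 8 + 0.5*(-0.0981 - 0.9222)
x^{k+1} = 1.6644
Step 2: z-update.
Minimize 5*z^2 + 10*z + (0.5/2)*(1.6644 - z + 0.9222)^2
FOC: (2*5 + 0.5)*z = -10 + 0.5*(1.6644 + 0.9222)
z^{k+1} = -0.8292
Step 3: u-update.
u^{k+1} = 0.9222 + 1.6644 + 0.8292 = 3.4158
Step 4: Primal residual = |1.6644 + 0.8292| = 2.4936


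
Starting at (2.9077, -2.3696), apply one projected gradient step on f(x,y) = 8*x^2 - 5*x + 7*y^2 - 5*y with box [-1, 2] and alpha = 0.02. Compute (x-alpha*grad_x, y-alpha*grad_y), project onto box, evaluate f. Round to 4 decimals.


Step 1: Compute gradient at (2.9077, -2.3696).
grad_x = 2*8*2.9077 - 5 = 41.5232
grad_y = 2*7*-2.3696 - 5 = -38.1744
Step 2: Gradient step.
x_raw = 2.9077 - 0.02*41.5232 = 2.0772
y_raw = -2.3696 - 0.02*-38.1744 = -1.6061
Step 3: Project onto [-1, 2].
x_proj = clip(2.0772) = 2.0
y_proj = clip(-1.6061) = -1.0
Step 4: Evaluate f.
f(2.0, -1.0) = 34.0


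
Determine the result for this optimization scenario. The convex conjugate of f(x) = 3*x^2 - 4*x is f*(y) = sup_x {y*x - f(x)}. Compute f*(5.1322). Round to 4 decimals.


f*(y) = sup_x {y*x - a*x^2 - b*x} = sup_x {(y-b)*x - a*x^2}
FOC: (y - b) - 2a*x = 0 => x* = (y - b)/(2a)
x* = (5.1322 + 4)/(2*3) = 1.522
f*(5.1322) = (y-b)^2/(4a) = (5.1322 + 4)^2/(4*3)
= 83.3971/12 = 6.9498


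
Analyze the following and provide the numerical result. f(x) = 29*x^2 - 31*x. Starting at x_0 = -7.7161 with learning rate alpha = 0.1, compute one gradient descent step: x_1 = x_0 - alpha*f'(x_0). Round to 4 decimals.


We compute the gradient at x_0 and apply the update.
f'(x) = 58*x - 31
f'(-7.7161) = 58*-7.7161 - 31 = -478.5338
x_1 = -7.7161 - 0.1*-478.5338 = 40.1373


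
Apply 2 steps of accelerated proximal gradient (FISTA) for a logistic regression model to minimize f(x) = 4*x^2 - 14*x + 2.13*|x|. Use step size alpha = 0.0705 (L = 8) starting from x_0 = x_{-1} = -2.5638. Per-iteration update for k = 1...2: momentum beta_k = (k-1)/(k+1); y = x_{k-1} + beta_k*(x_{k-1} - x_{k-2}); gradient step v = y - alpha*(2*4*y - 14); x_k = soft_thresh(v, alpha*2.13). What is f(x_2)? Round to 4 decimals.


FISTA on f(x) = 4*x^2 - 14*x + 2.13*|x|
L = 8, alpha = 0.0705
Iteration 1: beta = 0.0, y = -2.5638 + 0.0*(-2.5638 + 2.5638) = -2.5638
  grad(y) = -34.5104, v = y - alpha*grad = -0.1308
  prox(v) = soft_thresh(-0.1308, 0.1502) = 0.0
Iteration 2: beta = 0.3333, y = 0.0 + 0.3333*(0.0 + 2.5638) = 0.8546
  grad(y) = -7.1632, v = y - alpha*grad = 1.3596
  prox(v) = soft_thresh(1.3596, 0.1502) = 1.2094
f(x_2) = 4*1.2094^2 - 14*1.2094 + 2.13*|1.2094| = -8.5051


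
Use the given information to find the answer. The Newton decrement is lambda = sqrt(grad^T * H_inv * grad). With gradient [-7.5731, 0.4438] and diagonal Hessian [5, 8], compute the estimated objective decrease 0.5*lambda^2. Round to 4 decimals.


Step 1: H is diagonal, so H^(-1) * g = [-1.5146, 0.0555].
Step 2: g^T H^(-1) g = sum_i g_i^2 / H_ii
  = (-7.5731)^2/5 + (0.4438)^2/8
  = 11.4704 + 0.0246 = 11.495
Step 3: Objective decrease = 0.5 * g^T H^(-1) g = 5.7475


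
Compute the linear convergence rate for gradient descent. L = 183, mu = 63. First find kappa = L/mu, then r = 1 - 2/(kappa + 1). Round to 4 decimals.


Step 1: Compute the condition number.
kappa = L/mu = 183/63 = 2.9048
Step 2: Compute the convergence rate.
r = 1 - 2/(kappa + 1) = 1 - 2*mu/(L + mu) = (L - mu)/(L + mu) = 120/246 = 0.4878


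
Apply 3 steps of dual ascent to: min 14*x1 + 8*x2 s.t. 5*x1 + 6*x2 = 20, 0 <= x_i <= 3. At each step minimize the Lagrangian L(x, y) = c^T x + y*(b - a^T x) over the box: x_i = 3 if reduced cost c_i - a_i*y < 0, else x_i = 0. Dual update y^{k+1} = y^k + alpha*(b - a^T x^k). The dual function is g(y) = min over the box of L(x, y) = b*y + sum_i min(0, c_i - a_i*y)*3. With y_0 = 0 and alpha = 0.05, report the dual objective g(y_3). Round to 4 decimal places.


Dual ascent for LP: min 14*x1 + 8*x2, 5*x1 + 6*x2 = 20, 0 <= x_i <= 3
Step 1: y^k = 0.0, reduced costs: (14.0, 8.0)
  x^k = (0.0, 0.0), subgradient = b - a^T x = 20.0
  y^{k+1} = 0.0 + 0.05*20.0 = 1.0
Step 2: y^k = 1.0, reduced costs: (9.0, 2.0)
  x^k = (0.0, 0.0), subgradient = b - a^T x = 20.0
  y^{k+1} = 1.0 + 0.05*20.0 = 2.0
Step 3: y^k = 2.0, reduced costs: (4.0, -4.0)
  x^k = (0.0, 3.0), subgradient = b - a^T x = 2.0
  y^{k+1} = 2.0 + 0.05*2.0 = 2.1
Dual objective at y_3 = 2.1: reduced costs (3.5, -4.6), box minimizer x = (0.0, 3.0)
g(y_3) = b*y + (c1 - a1*y)*x1 + (c2 - a2*y)*x2 = 20*2.1 + 3.5*0.0 + (-4.6)*3.0 = 42.0 + 0.0 - 13.8 = 28.2


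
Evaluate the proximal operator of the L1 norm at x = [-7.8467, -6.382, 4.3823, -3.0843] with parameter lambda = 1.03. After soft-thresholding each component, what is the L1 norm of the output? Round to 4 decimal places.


Soft-thresholding with lambda = 1.03:
prox(-7.8467) = sign(-7.8467)*max(|-7.8467| - 1.03, 0) = -6.8167
prox(-6.382) = sign(-6.382)*max(|-6.382| - 1.03, 0) = -5.352
prox(4.3823) = sign(4.3823)*max(|4.3823| - 1.03, 0) = 3.3523
prox(-3.0843) = sign(-3.0843)*max(|-3.0843| - 1.03, 0) = -2.0543
prox(x) = [-6.8167, -5.352, 3.3523, -2.0543]
||prox(x)||_1 = 6.8167 + 5.352 + 3.3523 + 2.0543 = 17.5753


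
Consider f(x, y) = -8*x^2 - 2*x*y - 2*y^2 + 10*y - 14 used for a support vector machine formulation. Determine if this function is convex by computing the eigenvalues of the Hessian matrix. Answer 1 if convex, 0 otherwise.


The Hessian of f(x,y) = -8*x^2 - 2*x*y - 2*y^2 + 10*y - 14 is:
H = [[-16, -2], [-2, -4]]
Trace = -16 - 4 = -20
Determinant = -16*-4 - (-2)^2 = 60
Discriminant = (-20)^2 - 4*60 = 160.0
Eigenvalues: lambda_1 = -16.3246, lambda_2 = -3.6754
The function is not convex.

0


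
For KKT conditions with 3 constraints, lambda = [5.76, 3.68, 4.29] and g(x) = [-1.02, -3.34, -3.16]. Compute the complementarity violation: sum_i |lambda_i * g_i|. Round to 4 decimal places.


KKT complementary slackness check:
lambda_1 * g_1 = 5.76 * -1.02 = -5.8752
lambda_2 * g_2 = 3.68 * -3.34 = -12.2912
lambda_3 * g_3 = 4.29 * -3.16 = -13.5564
Total violation = 5.8752 + 12.2912 + 13.5564 = 31.7228


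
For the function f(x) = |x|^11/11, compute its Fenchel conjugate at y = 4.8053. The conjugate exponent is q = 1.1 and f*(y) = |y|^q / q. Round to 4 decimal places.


The conjugate exponent q satisfies 1/p + 1/q = 1.
p = 11, so q = 11/(11 - 1) = 1.1
|y|^q = 4.8053^1.1 = 5.622
f*(4.8053) = 5.622 / 1.1 = 5.1109


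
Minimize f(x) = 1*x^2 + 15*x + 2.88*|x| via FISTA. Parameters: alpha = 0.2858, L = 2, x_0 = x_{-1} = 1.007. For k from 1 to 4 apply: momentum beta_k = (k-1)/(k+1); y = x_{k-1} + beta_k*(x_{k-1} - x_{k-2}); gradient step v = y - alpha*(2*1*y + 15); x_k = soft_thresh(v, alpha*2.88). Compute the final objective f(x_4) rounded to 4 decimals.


FISTA on f(x) = 1*x^2 + 15*x + 2.88*|x|
L = 2, alpha = 0.2858
Iteration 1: beta = 0.0, y = 1.007 + 0.0*(1.007 - 1.007) = 1.007
  grad(y) = 17.014, v = y - alpha*grad = -3.8556
  prox(v) = soft_thresh(-3.8556, 0.8231) = -3.0325
Iteration 2: beta = 0.3333, y = -3.0325 + 0.3333*(-3.0325 - 1.007) = -4.379
  grad(y) = 6.242, v = y - alpha*grad = -6.163
  prox(v) = soft_thresh(-6.163, 0.8231) = -5.3399
Iteration 3: beta = 0.5, y = -5.3399 + 0.5*(-5.3399 + 3.0325) = -6.4935
  grad(y) = 2.0129, v = y - alpha*grad = -7.0688
  prox(v) = soft_thresh(-7.0688, 0.8231) = -6.2457
Iteration 4: beta = 0.6, y = -6.2457 + 0.6*(-6.2457 + 5.3399) = -6.7892
  grad(y) = 1.4215, v = y - alpha*grad = -7.1955
  prox(v) = soft_thresh(-7.1955, 0.8231) = -6.3724
f(x_4) = 1*(-6.3724)^2 + 15*(-6.3724) + 2.88*|-6.3724| = -36.626


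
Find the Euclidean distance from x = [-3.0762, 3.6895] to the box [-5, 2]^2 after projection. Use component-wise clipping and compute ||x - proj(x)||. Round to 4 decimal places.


Project each component onto [-5, 2].
clip(-3.0762) = -3.0762, clip(3.6895) = 2.0
Projection = [-3.0762, 2.0]
Squared diffs: [0.0, 2.8544]
Distance = sqrt(2.8544) = 1.6895


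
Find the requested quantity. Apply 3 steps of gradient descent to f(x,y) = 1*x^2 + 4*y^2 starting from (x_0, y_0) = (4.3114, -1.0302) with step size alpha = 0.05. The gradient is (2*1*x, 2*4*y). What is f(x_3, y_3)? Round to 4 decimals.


Gradient descent on f(x,y) = 1*x^2 + 4*y^2.
Starting point: (4.3114, -1.0302), alpha = 0.05
Step 1: grad_x = 2*1*4.3114 = 8.6228, grad_y = 2*4*-1.0302 = -8.2416
  x_1 = 4.3114 - 0.05*8.6228 = 3.8803
  y_1 = -1.0302 - 0.05*-8.2416 = -0.6181
Step 2: grad_x = 2*1*3.8803 = 7.7605, grad_y = 2*4*-0.6181 = -4.945
  x_2 = 3.8803 - 0.05*7.7605 = 3.4922
  y_2 = -0.6181 - 0.05*-4.945 = -0.3709
Step 3: grad_x = 2*1*3.4922 = 6.9845, grad_y = 2*4*-0.3709 = -2.967
  x_3 = 3.4922 - 0.05*6.9845 = 3.143
  y_3 = -0.3709 - 0.05*-2.967 = -0.2225
f(3.143, -0.2225) = 1*3.143^2 + 4*(-0.2225)^2 = 10.0766


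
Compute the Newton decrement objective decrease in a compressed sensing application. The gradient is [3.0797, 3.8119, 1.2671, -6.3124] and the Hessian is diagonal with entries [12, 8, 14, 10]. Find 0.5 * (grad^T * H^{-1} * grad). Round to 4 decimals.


Step 1: H is diagonal, so H^(-1) * g = [0.2566, 0.4765, 0.0905, -0.6312].
Step 2: g^T H^(-1) g = sum_i g_i^2 / H_ii
  = (3.0797)^2/12 + (3.8119)^2/8 + (1.2671)^2/14 + (-6.3124)^2/10
  = 0.7904 + 1.8163 + 0.1147 + 3.9846 = 6.706
Step 3: Objective decrease = 0.5 * g^T H^(-1) g = 3.353


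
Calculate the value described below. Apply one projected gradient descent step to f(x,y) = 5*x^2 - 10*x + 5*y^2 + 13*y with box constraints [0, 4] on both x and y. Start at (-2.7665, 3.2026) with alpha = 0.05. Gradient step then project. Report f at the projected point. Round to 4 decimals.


Step 1: Compute gradient at (-2.7665, 3.2026).
grad_x = 2*5*-2.7665 - 10 = -37.665
grad_y = 2*5*3.2026 + 13 = 45.026
Step 2: Gradient step.
x_raw = -2.7665 - 0.05*-37.665 = -0.8833
y_raw = 3.2026 - 0.05*45.026 = 0.9513
Step 3: Project onto [0, 4].
x_proj = clip(-0.8833) = 0.0
y_proj = clip(0.9513) = 0.9513
Step 4: Evaluate f.
f(0.0, 0.9513) = 16.8918


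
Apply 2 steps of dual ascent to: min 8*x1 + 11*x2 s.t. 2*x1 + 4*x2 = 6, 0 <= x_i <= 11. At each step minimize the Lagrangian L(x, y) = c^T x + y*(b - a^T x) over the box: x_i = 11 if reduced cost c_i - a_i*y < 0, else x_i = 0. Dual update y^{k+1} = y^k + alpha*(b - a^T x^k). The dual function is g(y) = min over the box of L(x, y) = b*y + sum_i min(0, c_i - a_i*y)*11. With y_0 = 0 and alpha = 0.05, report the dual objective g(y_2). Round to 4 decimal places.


Dual ascent for LP: min 8*x1 + 11*x2, 2*x1 + 4*x2 = 6, 0 <= x_i <= 11
Step 1: y^k = 0.0, reduced costs: (8.0, 11.0)
  x^k = (0.0, 0.0), subgradient = b - a^T x = 6.0
  y^{k+1} = 0.0 + 0.05*6.0 = 0.3
Step 2: y^k = 0.3, reduced costs: (7.4, 9.8)
  x^k = (0.0, 0.0), subgradient = b - a^T x = 6.0
  y^{k+1} = 0.3 + 0.05*6.0 = 0.6
Dual objective at y_2 = 0.6: reduced costs (6.8, 8.6), box minimizer x = (0.0, 0.0)
g(y_2) = b*y + (c1 - a1*y)*x1 + (c2 - a2*y)*x2 = 6*0.6 + 6.8*0.0 + 8.6*0.0 = 3.6 + 0.0 + 0.0 = 3.6


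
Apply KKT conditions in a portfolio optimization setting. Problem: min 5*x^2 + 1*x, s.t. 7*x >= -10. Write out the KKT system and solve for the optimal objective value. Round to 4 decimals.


Step 1: Try lambda = 0 (constraint inactive).
Stationarity: 2*5*x + 1 = 0
x* = -1/(2*5) = -0.1
Check constraint: 7*-0.1 = -0.7 >= -10 -- satisfied.
Step 2: Compute optimal value.
f(x*) = 5*(-0.1)^2 + 1*(-0.1) = -0.05


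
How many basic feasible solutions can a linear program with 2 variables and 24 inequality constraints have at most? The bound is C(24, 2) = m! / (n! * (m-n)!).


Each vertex corresponds to some choice of n active constraints out of m, so the number of vertices is at most C(m, n) = m! / (n!(m-n)!).
m = 24, n = 2
Numerator: 24 * 23
Denominator: 2! = 2
C(24, 2) = 276


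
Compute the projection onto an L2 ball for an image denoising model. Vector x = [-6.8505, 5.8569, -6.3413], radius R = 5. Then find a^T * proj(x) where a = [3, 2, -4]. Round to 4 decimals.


Step 1: Compute ||x|| (intermediates to 6 decimals).
||x|| = sqrt((-6.8505)^2 + 5.8569^2 + (-6.3413)^2) = 11.020196
Step 2: Project.
Since ||x|| > R, scale = R/||x|| = 5/11.020196 = 0.453712, proj(x) = scale * x
proj(x) = [-3.108154, 2.657346, -2.877124]
Step 3: Dot product.
a^T * proj(x) = 3*(-3.108154) + 2*2.657346 - 4*(-2.877124) = 7.4987


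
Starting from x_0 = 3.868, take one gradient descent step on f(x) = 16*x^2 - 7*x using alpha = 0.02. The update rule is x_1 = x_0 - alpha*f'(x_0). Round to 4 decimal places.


We compute the gradient at x_0 and apply the update.
f'(x) = 32*x - 7
f'(3.868) = 32*3.868 - 7 = 116.776
x_1 = 3.868 - 0.02*116.776 = 1.5325


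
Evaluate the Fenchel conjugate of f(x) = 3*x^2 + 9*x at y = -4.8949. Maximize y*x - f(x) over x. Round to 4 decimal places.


f*(y) = sup_x {y*x - a*x^2 - b*x} = sup_x {(y-b)*x - a*x^2}
FOC: (y - b) - 2a*x = 0 => x* = (y - b)/(2a)
x* = (-4.8949 - 9)/(2*3) = -2.3158
f*(-4.8949) = (y-b)^2/(4a) = (-4.8949 - 9)^2/(4*3)
= 193.0682/12 = 16.089


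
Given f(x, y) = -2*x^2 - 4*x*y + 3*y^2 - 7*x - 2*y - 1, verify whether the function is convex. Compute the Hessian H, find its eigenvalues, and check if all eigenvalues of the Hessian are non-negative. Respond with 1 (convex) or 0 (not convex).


The Hessian of f(x,y) = -2*x^2 - 4*x*y + 3*y^2 - 7*x - 2*y - 1 is:
H = [[-4, -4], [-4, 6]]
Trace = -4 + 6 = 2
Determinant = -4*6 - (-4)^2 = -40
Discriminant = (2)^2 - 4*-40 = 164.0
Eigenvalues: lambda_1 = -5.4031, lambda_2 = 7.4031
The function is not convex.

0


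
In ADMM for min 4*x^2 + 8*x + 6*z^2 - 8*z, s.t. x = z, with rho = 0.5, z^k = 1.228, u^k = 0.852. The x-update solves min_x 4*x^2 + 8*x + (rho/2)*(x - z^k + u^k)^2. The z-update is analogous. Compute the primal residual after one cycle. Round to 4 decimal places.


ADMM iteration with rho = 0.5, z^k = 1.228, u^k = 0.852
Step 1: x-update.
Minimize 4*x^2 + 8*x + (0.5/2)*(x - 1.228 + 0.852)^2
FOC: (2*4 + 0.5)*x = -8 + 0.5*(1.228 - 0.852)
x^{k+1} = -0.9191
Step 2: z-update.
Minimize 6*z^2 - 8*z + (0.5/2)*(-0.9191 - z + 0.852)^2
FOC: (2*6 + 0.5)*z = 8 + 0.5*(-0.9191 + 0.852)
z^{k+1} = 0.6373
Step 3: u-update.
u^{k+1} = 0.852 - 0.9191 - 0.6373 = -0.7044
Step 4: Primal residual = |-0.9191 - 0.6373| = 1.5564


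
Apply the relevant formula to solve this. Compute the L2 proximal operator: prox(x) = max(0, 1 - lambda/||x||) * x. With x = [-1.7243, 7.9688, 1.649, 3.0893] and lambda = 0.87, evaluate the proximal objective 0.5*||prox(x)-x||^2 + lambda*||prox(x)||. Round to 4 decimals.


Step 1: Compute ||x||.
||x|| = 8.8734
Step 2: Compute scaling factor.
scale = max(0, 1 - 0.87/8.8734) = 0.902
Step 3: prox(x) = [-1.5552, 7.1875, 1.4873, 2.7864]
||prox(x)|| = 8.0034
Step 4: Proximal objective.
0.5*||prox-x||^2 = 0.3785
lambda*||prox|| = 6.963
Total = 7.3414


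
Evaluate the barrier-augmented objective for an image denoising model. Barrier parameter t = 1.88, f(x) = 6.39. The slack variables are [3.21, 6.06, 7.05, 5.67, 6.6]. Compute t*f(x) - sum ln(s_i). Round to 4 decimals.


Step 1: Compute log-barrier.
ln values: [1.1663, 1.8017, 1.953, 1.7352, 1.8871]
phi = -(1.1663 + 1.8017 + 1.953 + 1.7352 + 1.8871) = -8.5433
Step 2: Compute augmented objective.
t*f(x) = 1.88*6.39 = 12.0132
Total = 12.0132 - 8.5433 = 3.4699


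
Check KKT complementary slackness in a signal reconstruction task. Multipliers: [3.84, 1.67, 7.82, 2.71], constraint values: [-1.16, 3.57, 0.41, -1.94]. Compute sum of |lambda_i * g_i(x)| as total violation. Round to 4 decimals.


KKT complementary slackness check:
lambda_1 * g_1 = 3.84 * -1.16 = -4.4544
lambda_2 * g_2 = 1.67 * 3.57 = 5.9619
lambda_3 * g_3 = 7.82 * 0.41 = 3.2062
lambda_4 * g_4 = 2.71 * -1.94 = -5.2574
Total violation = 4.4544 + 5.9619 + 3.2062 + 5.2574 = 18.8799


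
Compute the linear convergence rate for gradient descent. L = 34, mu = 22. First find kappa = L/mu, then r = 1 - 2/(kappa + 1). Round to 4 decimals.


Step 1: Compute the condition number.
kappa = L/mu = 34/22 = 1.5455
Step 2: Compute the convergence rate.
r = 1 - 2/(kappa + 1) = 1 - 2*mu/(L + mu) = (L - mu)/(L + mu) = 12/56 = 0.2143


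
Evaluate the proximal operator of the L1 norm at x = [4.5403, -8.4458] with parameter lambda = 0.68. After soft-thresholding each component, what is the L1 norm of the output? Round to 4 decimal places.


Soft-thresholding with lambda = 0.68:
prox(4.5403) = sign(4.5403)*max(|4.5403| - 0.68, 0) = 3.8603
prox(-8.4458) = sign(-8.4458)*max(|-8.4458| - 0.68, 0) = -7.7658
prox(x) = [3.8603, -7.7658]
||prox(x)||_1 = 3.8603 + 7.7658 = 11.6261


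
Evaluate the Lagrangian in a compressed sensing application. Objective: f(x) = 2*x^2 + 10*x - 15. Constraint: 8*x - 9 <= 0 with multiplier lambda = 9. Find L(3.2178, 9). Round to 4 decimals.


Step 1: Evaluate f(x).
f(3.2178) = 2*3.2178^2 + 10*3.2178 - 15 = 37.8865
Step 2: Evaluate g(x).
g(3.2178) = 8*3.2178 - 9 = 16.7424
Step 3: Compute Lagrangian.
L = 37.8865 + 9*16.7424 = 188.5681


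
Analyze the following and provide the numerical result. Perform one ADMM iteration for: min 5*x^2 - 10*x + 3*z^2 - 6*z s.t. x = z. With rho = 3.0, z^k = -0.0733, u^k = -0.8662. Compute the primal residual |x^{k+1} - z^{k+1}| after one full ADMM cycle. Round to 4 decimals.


ADMM iteration with rho = 3.0, z^k = -0.0733, u^k = -0.8662
Step 1: x-update.
Minimize 5*x^2 - 10*x + (3.0/2)*(x + 0.0733 - 0.8662)^2
FOC: (2*5 + 3.0)*x = 10 + 3.0*(-0.0733 + 0.8662)
x^{k+1} = 0.9522
Step 2: z-update.
Minimize 3*z^2 - 6*z + (3.0/2)*(0.9522 - z - 0.8662)^2
FOC: (2*3 + 3.0)*z = 6 + 3.0*(0.9522 - 0.8662)
z^{k+1} = 0.6953
Step 3: u-update.
u^{k+1} = -0.8662 + 0.9522 - 0.6953 = -0.6093
Step 4: Primal residual = |0.9522 - 0.6953| = 0.2569


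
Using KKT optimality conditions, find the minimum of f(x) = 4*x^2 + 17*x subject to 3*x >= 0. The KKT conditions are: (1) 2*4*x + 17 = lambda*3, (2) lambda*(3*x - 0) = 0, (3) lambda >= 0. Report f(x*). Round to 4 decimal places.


Step 1: Try lambda = 0 (constraint inactive).
x_unc = -17/(2*4) = -2.125
Check: 3*-2.125 = -6.375 < 0 -- violated!
Step 2: Constraint must be active: 3*x = 0
x* = 0/3 = 0.0
lambda = (2*4*0.0 + 17)/3 = 5.6667
Step 3: Compute optimal value.
f(x*) = 4*0.0^2 + 17*0.0 = 0.0


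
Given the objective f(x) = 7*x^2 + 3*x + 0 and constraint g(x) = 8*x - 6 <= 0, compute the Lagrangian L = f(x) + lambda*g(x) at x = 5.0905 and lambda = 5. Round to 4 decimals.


Step 1: Evaluate f(x).
f(5.0905) = 7*5.0905^2 + 3*5.0905 + 0 = 196.6638
Step 2: Evaluate g(x).
g(5.0905) = 8*5.0905 - 6 = 34.724
Step 3: Compute Lagrangian.
L = 196.6638 + 5*34.724 = 370.2838


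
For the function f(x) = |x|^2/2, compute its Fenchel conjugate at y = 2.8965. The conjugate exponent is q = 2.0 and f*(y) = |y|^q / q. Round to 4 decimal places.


The conjugate exponent q satisfies 1/p + 1/q = 1.
p = 2, so q = 2/(2 - 1) = 2.0
|y|^q = 2.8965^2.0 = 8.3897
f*(2.8965) = 8.3897 / 2.0 = 4.1949


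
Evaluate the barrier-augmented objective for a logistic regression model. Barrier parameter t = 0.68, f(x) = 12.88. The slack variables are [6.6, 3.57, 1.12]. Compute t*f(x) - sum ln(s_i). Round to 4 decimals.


Step 1: Compute log-barrier.
ln values: [1.8871, 1.2726, 0.1133]
phi = -(1.8871 + 1.2726 + 0.1133) = -3.273
Step 2: Compute augmented objective.
t*f(x) = 0.68*12.88 = 8.7584
Total = 8.7584 - 3.273 = 5.4854


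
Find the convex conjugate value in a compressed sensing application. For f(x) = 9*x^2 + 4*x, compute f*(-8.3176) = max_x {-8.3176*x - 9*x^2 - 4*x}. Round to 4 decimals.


f*(y) = sup_x {y*x - a*x^2 - b*x} = sup_x {(y-b)*x - a*x^2}
FOC: (y - b) - 2a*x = 0 => x* = (y - b)/(2a)
x* = (-8.3176 - 4)/(2*9) = -0.6843
f*(-8.3176) = (y-b)^2/(4a) = (-8.3176 - 4)^2/(4*9)
= 151.7233/36 = 4.2145


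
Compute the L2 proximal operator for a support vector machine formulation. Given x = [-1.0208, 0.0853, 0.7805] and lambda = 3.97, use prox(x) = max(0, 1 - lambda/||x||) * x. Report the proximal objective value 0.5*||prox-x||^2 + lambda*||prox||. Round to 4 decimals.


Step 1: Compute ||x||.
||x|| = 1.2878
Step 2: Compute scaling factor.
scale = max(0, 1 - 3.97/1.2878) = 0.0
Step 3: prox(x) = [-0.0, 0.0, 0.0]
||prox(x)|| = 0.0
Step 4: Proximal objective.
0.5*||prox-x||^2 = 0.8292
lambda*||prox|| = 0.0
Total = 0.8292


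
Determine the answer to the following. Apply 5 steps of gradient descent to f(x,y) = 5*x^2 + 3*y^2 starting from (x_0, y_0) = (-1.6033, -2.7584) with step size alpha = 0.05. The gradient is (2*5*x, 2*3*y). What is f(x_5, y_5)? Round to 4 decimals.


Gradient descent on f(x,y) = 5*x^2 + 3*y^2.
Starting point: (-1.6033, -2.7584), alpha = 0.05
Step 1: grad_x = 2*5*-1.6033 = -16.033, grad_y = 2*3*-2.7584 = -16.5504
  x_1 = -1.6033 - 0.05*-16.033 = -0.8017
  y_1 = -2.7584 - 0.05*-16.5504 = -1.9309
Step 2: grad_x = 2*5*-0.8017 = -8.0165, grad_y = 2*3*-1.9309 = -11.5853
  x_2 = -0.8017 - 0.05*-8.0165 = -0.4008
  y_2 = -1.9309 - 0.05*-11.5853 = -1.3516
Step 3: grad_x = 2*5*-0.4008 = -4.0083, grad_y = 2*3*-1.3516 = -8.1097
  x_3 = -0.4008 - 0.05*-4.0083 = -0.2004
  y_3 = -1.3516 - 0.05*-8.1097 = -0.9461
Step 4: grad_x = 2*5*-0.2004 = -2.0041, grad_y = 2*3*-0.9461 = -5.6768
  x_4 = -0.2004 - 0.05*-2.0041 = -0.1002
  y_4 = -0.9461 - 0.05*-5.6768 = -0.6623
Step 5: grad_x = 2*5*-0.1002 = -1.0021, grad_y = 2*3*-0.6623 = -3.9738
  x_5 = -0.1002 - 0.05*-1.0021 = -0.0501
  y_5 = -0.6623 - 0.05*-3.9738 = -0.4636
f(-0.0501, -0.4636) = 5*(-0.0501)^2 + 3*(-0.4636)^2 = 0.6573


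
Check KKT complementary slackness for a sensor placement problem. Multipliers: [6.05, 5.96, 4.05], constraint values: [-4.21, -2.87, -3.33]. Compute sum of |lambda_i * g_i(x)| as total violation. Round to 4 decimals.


KKT complementary slackness check:
lambda_1 * g_1 = 6.05 * -4.21 = -25.4705
lambda_2 * g_2 = 5.96 * -2.87 = -17.1052
lambda_3 * g_3 = 4.05 * -3.33 = -13.4865
Total violation = 25.4705 + 17.1052 + 13.4865 = 56.0622


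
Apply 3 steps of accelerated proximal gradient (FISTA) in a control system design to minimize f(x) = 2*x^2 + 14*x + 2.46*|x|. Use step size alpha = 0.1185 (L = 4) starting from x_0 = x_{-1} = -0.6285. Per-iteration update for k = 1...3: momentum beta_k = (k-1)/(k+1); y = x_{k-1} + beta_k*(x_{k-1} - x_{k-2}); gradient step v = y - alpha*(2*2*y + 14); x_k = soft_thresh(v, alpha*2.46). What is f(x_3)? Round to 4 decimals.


FISTA on f(x) = 2*x^2 + 14*x + 2.46*|x|
L = 4, alpha = 0.1185
Iteration 1: beta = 0.0, y = -0.6285 + 0.0*(-0.6285 + 0.6285) = -0.6285
  grad(y) = 11.486, v = y - alpha*grad = -1.9896
  prox(v) = soft_thresh(-1.9896, 0.2915) = -1.6981
Iteration 2: beta = 0.3333, y = -1.6981 + 0.3333*(-1.6981 + 0.6285) = -2.0546
  grad(y) = 5.7816, v = y - alpha*grad = -2.7397
  prox(v) = soft_thresh(-2.7397, 0.2915) = -2.4482
Iteration 3: beta = 0.5, y = -2.4482 + 0.5*(-2.4482 + 1.6981) = -2.8233
  grad(y) = 2.7069, v = y - alpha*grad = -3.144
  prox(v) = soft_thresh(-3.144, 0.2915) = -2.8525
f(x_3) = 2*(-2.8525)^2 + 14*(-2.8525) + 2.46*|-2.8525| = -16.6443


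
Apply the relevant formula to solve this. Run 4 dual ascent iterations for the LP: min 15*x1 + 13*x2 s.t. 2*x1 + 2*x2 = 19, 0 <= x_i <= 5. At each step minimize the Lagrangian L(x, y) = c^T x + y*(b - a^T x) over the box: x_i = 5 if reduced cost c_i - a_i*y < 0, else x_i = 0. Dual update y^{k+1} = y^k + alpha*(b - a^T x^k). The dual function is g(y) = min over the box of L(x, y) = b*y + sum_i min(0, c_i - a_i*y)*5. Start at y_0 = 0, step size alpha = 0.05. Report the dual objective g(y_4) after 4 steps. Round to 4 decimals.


Dual ascent for LP: min 15*x1 + 13*x2, 2*x1 + 2*x2 = 19, 0 <= x_i <= 5
Step 1: y^k = 0.0, reduced costs: (15.0, 13.0)
  x^k = (0.0, 0.0), subgradient = b - a^T x = 19.0
  y^{k+1} = 0.0 + 0.05*19.0 = 0.95
Step 2: y^k = 0.95, reduced costs: (13.1, 11.1)
  x^k = (0.0, 0.0), subgradient = b - a^T x = 19.0
  y^{k+1} = 0.95 + 0.05*19.0 = 1.9
Step 3: y^k = 1.9, reduced costs: (11.2, 9.2)
  x^k = (0.0, 0.0), subgradient = b - a^T x = 19.0
  y^{k+1} = 1.9 + 0.05*19.0 = 2.85
Step 4: y^k = 2.85, reduced costs: (9.3, 7.3)
  x^k = (0.0, 0.0), subgradient = b - a^T x = 19.0
  y^{k+1} = 2.85 + 0.05*19.0 = 3.8
Dual objective at y_4 = 3.8: reduced costs (7.4, 5.4), box minimizer x = (0.0, 0.0)
g(y_4) = b*y + (c1 - a1*y)*x1 + (c2 - a2*y)*x2 = 19*3.8 + 7.4*0.0 + 5.4*0.0 = 72.2 + 0.0 + 0.0 = 72.2


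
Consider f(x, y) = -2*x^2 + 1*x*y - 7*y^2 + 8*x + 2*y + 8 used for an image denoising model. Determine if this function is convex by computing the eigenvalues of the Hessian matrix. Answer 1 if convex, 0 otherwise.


The Hessian of f(x,y) = -2*x^2 + 1*x*y - 7*y^2 + 8*x + 2*y + 8 is:
H = [[-4, 1], [1, -14]]
Trace = -4 - 14 = -18
Determinant = -4*-14 - (1)^2 = 55
Discriminant = (-18)^2 - 4*55 = 104.0
Eigenvalues: lambda_1 = -14.099, lambda_2 = -3.901
The function is not convex.

0


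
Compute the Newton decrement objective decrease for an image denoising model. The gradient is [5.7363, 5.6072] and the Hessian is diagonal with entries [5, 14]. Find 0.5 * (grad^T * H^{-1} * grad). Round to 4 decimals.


Step 1: H is diagonal, so H^(-1) * g = [1.1473, 0.4005].
Step 2: g^T H^(-1) g = sum_i g_i^2 / H_ii
  = (5.7363)^2/5 + (5.6072)^2/14
  = 6.581 + 2.2458 = 8.8268
Step 3: Objective decrease = 0.5 * g^T H^(-1) g = 4.4134


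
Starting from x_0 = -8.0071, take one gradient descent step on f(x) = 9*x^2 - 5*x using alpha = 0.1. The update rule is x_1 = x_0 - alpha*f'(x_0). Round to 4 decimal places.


We compute the gradient at x_0 and apply the update.
f'(x) = 18*x - 5
f'(-8.0071) = 18*-8.0071 - 5 = -149.1278
x_1 = -8.0071 - 0.1*-149.1278 = 6.9057


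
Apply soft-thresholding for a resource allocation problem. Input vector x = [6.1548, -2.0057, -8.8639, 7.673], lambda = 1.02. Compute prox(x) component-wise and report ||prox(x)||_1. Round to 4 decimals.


Soft-thresholding with lambda = 1.02:
prox(6.1548) = sign(6.1548)*max(|6.1548| - 1.02, 0) = 5.1348
prox(-2.0057) = sign(-2.0057)*max(|-2.0057| - 1.02, 0) = -0.9857
prox(-8.8639) = sign(-8.8639)*max(|-8.8639| - 1.02, 0) = -7.8439
prox(7.673) = sign(7.673)*max(|7.673| - 1.02, 0) = 6.653
prox(x) = [5.1348, -0.9857, -7.8439, 6.653]
||prox(x)||_1 = 5.1348 + 0.9857 + 7.8439 + 6.653 = 20.6174


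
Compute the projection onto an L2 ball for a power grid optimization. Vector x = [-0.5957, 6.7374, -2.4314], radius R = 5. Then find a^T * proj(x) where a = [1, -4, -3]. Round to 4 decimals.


Step 1: Compute ||x|| (intermediates to 6 decimals).
||x|| = sqrt((-0.5957)^2 + 6.7374^2 + (-2.4314)^2) = 7.187428
Step 2: Project.
Since ||x|| > R, scale = R/||x|| = 5/7.187428 = 0.695659, proj(x) = scale * x
proj(x) = [-0.414404, 4.686933, -1.691425]
Step 3: Dot product.
a^T * proj(x) = 1*(-0.414404) - 4*4.686933 - 3*(-1.691425) = -14.0879


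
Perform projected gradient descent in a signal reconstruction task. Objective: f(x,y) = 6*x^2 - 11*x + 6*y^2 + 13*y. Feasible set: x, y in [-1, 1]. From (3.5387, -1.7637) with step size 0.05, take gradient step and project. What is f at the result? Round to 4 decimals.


Step 1: Compute gradient at (3.5387, -1.7637).
grad_x = 2*6*3.5387 - 11 = 31.4644
grad_y = 2*6*-1.7637 + 13 = -8.1644
Step 2: Gradient step.
x_raw = 3.5387 - 0.05*31.4644 = 1.9655
y_raw = -1.7637 - 0.05*-8.1644 = -1.3555
Step 3: Project onto [-1, 1].
x_proj = clip(1.9655) = 1.0
y_proj = clip(-1.3555) = -1.0
Step 4: Evaluate f.
f(1.0, -1.0) = -12.0


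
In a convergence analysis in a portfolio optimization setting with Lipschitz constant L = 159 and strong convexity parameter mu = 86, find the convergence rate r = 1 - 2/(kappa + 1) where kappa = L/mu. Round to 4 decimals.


Step 1: Compute the condition number.
kappa = L/mu = 159/86 = 1.8488
Step 2: Compute the convergence rate.
r = 1 - 2/(kappa + 1) = 1 - 2*mu/(L + mu) = (L - mu)/(L + mu) = 73/245 = 0.298


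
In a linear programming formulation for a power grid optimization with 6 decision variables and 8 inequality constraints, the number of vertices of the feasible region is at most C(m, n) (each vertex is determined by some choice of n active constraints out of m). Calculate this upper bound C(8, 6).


Each vertex corresponds to some choice of n active constraints out of m, so the number of vertices is at most C(m, n) = m! / (n!(m-n)!).
m = 8, n = 6
Numerator: 8 * 7 * 6 * 5 * 4 * 3
Denominator: 6! = 720
C(8, 6) = 28


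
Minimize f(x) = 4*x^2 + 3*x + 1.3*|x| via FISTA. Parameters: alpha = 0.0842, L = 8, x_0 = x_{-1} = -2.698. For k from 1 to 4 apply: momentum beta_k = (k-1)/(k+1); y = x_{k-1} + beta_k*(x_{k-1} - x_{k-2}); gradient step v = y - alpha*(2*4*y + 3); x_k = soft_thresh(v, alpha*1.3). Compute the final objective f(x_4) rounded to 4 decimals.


FISTA on f(x) = 4*x^2 + 3*x + 1.3*|x|
L = 8, alpha = 0.0842
Iteration 1: beta = 0.0, y = -2.698 + 0.0*(-2.698 + 2.698) = -2.698
  grad(y) = -18.584, v = y - alpha*grad = -1.1332
  prox(v) = soft_thresh(-1.1332, 0.1095) = -1.0238
Iteration 2: beta = 0.3333, y = -1.0238 + 0.3333*(-1.0238 + 2.698) = -0.4657
  grad(y) = -0.7255, v = y - alpha*grad = -0.4046
  prox(v) = soft_thresh(-0.4046, 0.1095) = -0.2951
Iteration 3: beta = 0.5, y = -0.2951 + 0.5*(-0.2951 + 1.0238) = 0.0692
  grad(y) = 3.5534, v = y - alpha*grad = -0.23
  prox(v) = soft_thresh(-0.23, 0.1095) = -0.1206
Iteration 4: beta = 0.6, y = -0.1206 + 0.6*(-0.1206 + 0.2951) = -0.0158
  grad(y) = 2.8735, v = y - alpha*grad = -0.2578
  prox(v) = soft_thresh(-0.2578, 0.1095) = -0.1483
f(x_4) = 4*(-0.1483)^2 + 3*(-0.1483) + 1.3*|-0.1483| = -0.1641


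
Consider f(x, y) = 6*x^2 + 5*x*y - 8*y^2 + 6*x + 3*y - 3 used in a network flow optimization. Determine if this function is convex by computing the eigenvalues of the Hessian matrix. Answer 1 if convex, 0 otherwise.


The Hessian of f(x,y) = 6*x^2 + 5*x*y - 8*y^2 + 6*x + 3*y - 3 is:
H = [[12, 5], [5, -16]]
Trace = 12 - 16 = -4
Determinant = 12*-16 - (5)^2 = -217
Discriminant = (-4)^2 - 4*-217 = 884.0
Eigenvalues: lambda_1 = -16.8661, lambda_2 = 12.8661
The function is not convex.

0


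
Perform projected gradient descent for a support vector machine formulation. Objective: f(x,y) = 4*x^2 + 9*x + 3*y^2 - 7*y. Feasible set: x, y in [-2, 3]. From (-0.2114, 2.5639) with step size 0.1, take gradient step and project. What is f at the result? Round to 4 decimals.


Step 1: Compute gradient at (-0.2114, 2.5639).
grad_x = 2*4*-0.2114 + 9 = 7.3088
grad_y = 2*3*2.5639 - 7 = 8.3834
Step 2: Gradient step.
x_raw = -0.2114 - 0.1*7.3088 = -0.9423
y_raw = 2.5639 - 0.1*8.3834 = 1.7256
Step 3: Project onto [-2, 3].
x_proj = clip(-0.9423) = -0.9423
y_proj = clip(1.7256) = 1.7256
Step 4: Evaluate f.
f(-0.9423, 1.7256) = -8.0752


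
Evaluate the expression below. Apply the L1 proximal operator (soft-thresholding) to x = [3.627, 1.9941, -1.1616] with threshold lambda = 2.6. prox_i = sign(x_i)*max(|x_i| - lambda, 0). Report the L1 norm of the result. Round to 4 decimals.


Soft-thresholding with lambda = 2.6:
prox(3.627) = sign(3.627)*max(|3.627| - 2.6, 0) = 1.027
prox(1.9941) = sign(1.9941)*max(|1.9941| - 2.6, 0) = 0.0
prox(-1.1616) = sign(-1.1616)*max(|-1.1616| - 2.6, 0) = 0.0
prox(x) = [1.027, 0.0, 0.0]
||prox(x)||_1 = 1.027 + 0.0 + 0.0 = 1.027
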